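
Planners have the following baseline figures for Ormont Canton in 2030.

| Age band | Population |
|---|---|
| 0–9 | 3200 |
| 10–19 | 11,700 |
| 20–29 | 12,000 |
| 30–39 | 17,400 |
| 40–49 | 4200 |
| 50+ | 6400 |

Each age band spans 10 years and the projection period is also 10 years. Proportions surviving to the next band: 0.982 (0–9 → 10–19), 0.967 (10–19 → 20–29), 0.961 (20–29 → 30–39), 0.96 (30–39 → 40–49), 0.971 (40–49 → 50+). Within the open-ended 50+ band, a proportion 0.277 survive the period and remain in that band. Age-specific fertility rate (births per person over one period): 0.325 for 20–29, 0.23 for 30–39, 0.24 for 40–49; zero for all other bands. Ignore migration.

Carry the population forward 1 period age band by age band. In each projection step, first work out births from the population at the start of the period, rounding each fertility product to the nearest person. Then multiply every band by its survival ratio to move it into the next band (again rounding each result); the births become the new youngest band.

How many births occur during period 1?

8910

Let band 1 be 0–9 through band 6 = 50+.
[period 1]
Births: 12000 × 0.325 = 3900, 17400 × 0.23 = 4002, 4200 × 0.24 = 1008 ⇒ total 8910
Band 2: 3200 × 0.982 = 3142
Band 3: 11700 × 0.967 = 11314
Band 4: 12000 × 0.961 = 11532
Band 5: 17400 × 0.96 = 16704
Band 6: 4200 × 0.971 + 6400 × 0.277 = 4078 + 1773 = 5851
Population now: 0–9=8910, 10–19=3142, 20–29=11314, 30–39=11532, 40–49=16704, 50+=5851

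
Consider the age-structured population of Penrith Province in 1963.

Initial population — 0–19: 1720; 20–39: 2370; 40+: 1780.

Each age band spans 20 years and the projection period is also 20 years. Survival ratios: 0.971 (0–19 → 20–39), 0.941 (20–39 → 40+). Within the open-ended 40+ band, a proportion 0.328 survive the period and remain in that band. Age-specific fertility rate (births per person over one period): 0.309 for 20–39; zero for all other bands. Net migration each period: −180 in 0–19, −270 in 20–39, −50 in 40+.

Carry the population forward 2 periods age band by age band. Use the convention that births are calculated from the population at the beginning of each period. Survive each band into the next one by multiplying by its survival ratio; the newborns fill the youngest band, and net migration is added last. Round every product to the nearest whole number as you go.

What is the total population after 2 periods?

After projecting period 1:
Births: 2370 * 0.309 = 732
20–39: 1720 * 0.971 = 1670
40+: 2370 * 0.941 + 1780 * 0.328 = 2230 + 584 = 2814
Net migration: 0–19 − 180 → 552; 20–39 − 270 → 1400; 40+ − 50 → 2764
Population now: 0–19=552, 20–39=1400, 40+=2764
After projecting period 2:
Births: 1400 * 0.309 = 433
20–39: 552 * 0.971 = 536
40+: 1400 * 0.941 + 2764 * 0.328 = 1317 + 907 = 2224
Net migration: 0–19 − 180 → 253; 20–39 − 270 → 266; 40+ − 50 → 2174
Population now: 0–19=253, 20–39=266, 40+=2174
Total after period 2: 253 + 266 + 2174 = 2693

2693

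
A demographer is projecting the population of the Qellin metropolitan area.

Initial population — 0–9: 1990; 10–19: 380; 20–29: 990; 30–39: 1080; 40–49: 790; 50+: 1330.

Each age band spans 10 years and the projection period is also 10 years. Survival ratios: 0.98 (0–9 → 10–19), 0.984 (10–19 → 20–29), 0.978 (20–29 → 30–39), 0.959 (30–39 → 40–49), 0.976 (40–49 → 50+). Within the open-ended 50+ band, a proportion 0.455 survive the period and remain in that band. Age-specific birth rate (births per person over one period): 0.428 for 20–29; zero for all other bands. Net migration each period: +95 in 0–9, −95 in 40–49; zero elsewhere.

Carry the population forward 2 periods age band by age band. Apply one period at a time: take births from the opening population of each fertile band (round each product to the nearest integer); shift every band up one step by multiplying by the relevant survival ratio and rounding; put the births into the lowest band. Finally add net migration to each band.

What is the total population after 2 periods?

5426

(Bands numbered youngest = 1 to oldest = 6.)
Period 1.
Births: 990 × 0.428 = 424
Band 2: 1990 × 0.98 = 1950
Band 3: 380 × 0.984 = 374
Band 4: 990 × 0.978 = 968
Band 5: 1080 × 0.959 = 1036
Band 6: 790 × 0.976 + 1330 × 0.455 = 771 + 605 = 1376
Net migration: Band 1 + 95 → 519; Band 5 − 95 → 941
End of period: [519, 1950, 374, 968, 941, 1376]
Period 2.
Births: 374 × 0.428 = 160
Band 2: 519 × 0.98 = 509
Band 3: 1950 × 0.984 = 1919
Band 4: 374 × 0.978 = 366
Band 5: 968 × 0.959 = 928
Band 6: 941 × 0.976 + 1376 × 0.455 = 918 + 626 = 1544
Net migration: Band 1 + 95 → 255; Band 5 − 95 → 833
End of period: [255, 509, 1919, 366, 833, 1544]
Total after period 2: 255 + 509 + 1919 + 366 + 833 + 1544 = 5426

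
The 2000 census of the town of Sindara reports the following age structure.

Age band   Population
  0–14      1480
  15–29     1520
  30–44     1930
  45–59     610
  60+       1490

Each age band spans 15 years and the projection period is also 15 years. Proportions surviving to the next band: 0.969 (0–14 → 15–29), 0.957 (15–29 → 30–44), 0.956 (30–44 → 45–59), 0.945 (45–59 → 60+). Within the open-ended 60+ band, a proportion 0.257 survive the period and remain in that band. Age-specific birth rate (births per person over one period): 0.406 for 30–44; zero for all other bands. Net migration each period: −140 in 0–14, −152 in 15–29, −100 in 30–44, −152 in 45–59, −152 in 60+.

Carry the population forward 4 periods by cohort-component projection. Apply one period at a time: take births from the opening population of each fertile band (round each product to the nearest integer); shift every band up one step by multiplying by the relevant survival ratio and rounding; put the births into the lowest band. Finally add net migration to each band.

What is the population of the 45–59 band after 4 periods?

Period 1:
Births: 1930 × 0.406 = 784
15–29: 1480 × 0.969 = 1434
30–44: 1520 × 0.957 = 1455
45–59: 1930 × 0.956 = 1845
60+: 610 × 0.945 + 1490 × 0.257 = 576 + 383 = 959
Net migration: 0–14 − 140 → 644; 15–29 − 152 → 1282; 30–44 − 100 → 1355; 45–59 − 152 → 1693; 60+ − 152 → 807
End of period: [644, 1282, 1355, 1693, 807]
Period 2:
Births: 1355 × 0.406 = 550
15–29: 644 × 0.969 = 624
30–44: 1282 × 0.957 = 1227
45–59: 1355 × 0.956 = 1295
60+: 1693 × 0.945 + 807 × 0.257 = 1600 + 207 = 1807
Net migration: 0–14 − 140 → 410; 15–29 − 152 → 472; 30–44 − 100 → 1127; 45–59 − 152 → 1143; 60+ − 152 → 1655
End of period: [410, 472, 1127, 1143, 1655]
Period 3:
Births: 1127 × 0.406 = 458
15–29: 410 × 0.969 = 397
30–44: 472 × 0.957 = 452
45–59: 1127 × 0.956 = 1077
60+: 1143 × 0.945 + 1655 × 0.257 = 1080 + 425 = 1505
Net migration: 0–14 − 140 → 318; 15–29 − 152 → 245; 30–44 − 100 → 352; 45–59 − 152 → 925; 60+ − 152 → 1353
End of period: [318, 245, 352, 925, 1353]
Period 4:
Births: 352 × 0.406 = 143
15–29: 318 × 0.969 = 308
30–44: 245 × 0.957 = 234
45–59: 352 × 0.956 = 337
60+: 925 × 0.945 + 1353 × 0.257 = 874 + 348 = 1222
Net migration: 0–14 − 140 → 3; 15–29 − 152 → 156; 30–44 − 100 → 134; 45–59 − 152 → 185; 60+ − 152 → 1070
End of period: [3, 156, 134, 185, 1070]

185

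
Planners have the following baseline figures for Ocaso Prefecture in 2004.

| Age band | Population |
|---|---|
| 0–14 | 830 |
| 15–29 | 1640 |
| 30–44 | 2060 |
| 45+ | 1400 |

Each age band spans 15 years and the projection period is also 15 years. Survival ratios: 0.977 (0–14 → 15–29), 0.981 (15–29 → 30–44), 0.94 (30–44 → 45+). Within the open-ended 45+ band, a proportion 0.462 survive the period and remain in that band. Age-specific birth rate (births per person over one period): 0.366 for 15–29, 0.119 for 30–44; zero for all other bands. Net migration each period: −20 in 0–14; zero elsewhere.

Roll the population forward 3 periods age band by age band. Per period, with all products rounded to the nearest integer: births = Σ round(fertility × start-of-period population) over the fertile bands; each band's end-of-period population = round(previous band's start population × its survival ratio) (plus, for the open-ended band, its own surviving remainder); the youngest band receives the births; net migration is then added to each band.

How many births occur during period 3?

390

After projecting period 1:
Births: 1640 * 0.366 = 600 ; 2060 * 0.119 = 245 → 845
15–29: 830 * 0.977 = 811
30–44: 1640 * 0.981 = 1609
45+: 2060 * 0.94 + 1400 * 0.462 = 1936 + 647 = 2583
Net migration: 0–14 − 20 → 825
Giving 825 / 811 / 1609 / 2583.
After projecting period 2:
Births: 811 * 0.366 = 297 ; 1609 * 0.119 = 191 → 488
15–29: 825 * 0.977 = 806
30–44: 811 * 0.981 = 796
45+: 1609 * 0.94 + 2583 * 0.462 = 1512 + 1193 = 2705
Net migration: 0–14 − 20 → 468
Giving 468 / 806 / 796 / 2705.
After projecting period 3:
Births: 806 * 0.366 = 295 ; 796 * 0.119 = 95 → 390
15–29: 468 * 0.977 = 457
30–44: 806 * 0.981 = 791
45+: 796 * 0.94 + 2705 * 0.462 = 748 + 1250 = 1998
Net migration: 0–14 − 20 → 370
Giving 370 / 457 / 791 / 1998.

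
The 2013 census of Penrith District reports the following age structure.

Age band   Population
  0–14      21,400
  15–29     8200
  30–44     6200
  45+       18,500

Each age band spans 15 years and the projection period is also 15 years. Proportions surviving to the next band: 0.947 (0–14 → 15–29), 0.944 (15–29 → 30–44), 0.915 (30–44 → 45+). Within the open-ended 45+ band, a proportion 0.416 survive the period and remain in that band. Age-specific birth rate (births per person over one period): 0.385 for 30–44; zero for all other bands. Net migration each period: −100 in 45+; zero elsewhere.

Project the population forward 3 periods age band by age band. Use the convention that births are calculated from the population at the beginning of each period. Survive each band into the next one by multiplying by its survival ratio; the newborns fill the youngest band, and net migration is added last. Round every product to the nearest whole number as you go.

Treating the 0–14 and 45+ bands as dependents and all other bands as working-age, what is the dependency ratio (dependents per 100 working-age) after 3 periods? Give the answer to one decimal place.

— Period 1 —
Births: 6200 × 0.385 = 2387
15–29: 21400 × 0.947 = 20266
30–44: 8200 × 0.944 = 7741
45+: 6200 × 0.915 + 18500 × 0.416 = 5673 + 7696 = 13369
Net migration: 45+ − 100 → 13269
Population now: 0–14=2387, 15–29=20266, 30–44=7741, 45+=13269
— Period 2 —
Births: 7741 × 0.385 = 2980
15–29: 2387 × 0.947 = 2260
30–44: 20266 × 0.944 = 19131
45+: 7741 × 0.915 + 13269 × 0.416 = 7083 + 5520 = 12603
Net migration: 45+ − 100 → 12503
Population now: 0–14=2980, 15–29=2260, 30–44=19131, 45+=12503
— Period 3 —
Births: 19131 × 0.385 = 7365
15–29: 2980 × 0.947 = 2822
30–44: 2260 × 0.944 = 2133
45+: 19131 × 0.915 + 12503 × 0.416 = 17505 + 5201 = 22706
Net migration: 45+ − 100 → 22606
Population now: 0–14=7365, 15–29=2822, 30–44=2133, 45+=22606
Dependents (band 0–14 + band 45+) = 7365 + 22606 = 29971; working-age = 4955; ratio = 29971/4955 × 100 = 604.9

604.9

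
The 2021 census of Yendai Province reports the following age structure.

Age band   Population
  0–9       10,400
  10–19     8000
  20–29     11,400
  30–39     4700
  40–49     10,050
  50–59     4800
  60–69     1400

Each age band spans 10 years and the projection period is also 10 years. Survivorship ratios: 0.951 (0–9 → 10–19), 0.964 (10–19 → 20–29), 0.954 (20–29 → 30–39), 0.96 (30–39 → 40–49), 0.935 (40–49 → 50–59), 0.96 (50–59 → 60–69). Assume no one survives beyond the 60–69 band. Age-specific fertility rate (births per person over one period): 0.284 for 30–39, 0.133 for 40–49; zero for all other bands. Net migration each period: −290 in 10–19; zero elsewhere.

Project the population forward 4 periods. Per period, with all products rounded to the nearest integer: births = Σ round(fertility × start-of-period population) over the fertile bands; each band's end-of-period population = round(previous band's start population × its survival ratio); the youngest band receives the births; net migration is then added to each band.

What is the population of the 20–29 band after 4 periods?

(Bands numbered youngest = 1 to oldest = 7.)
Period 1.
Births: 4700 * 0.284 = 1335  |  10050 * 0.133 = 1337 → total 2672
Band 2: 10400 * 0.951 = 9890
Band 3: 8000 * 0.964 = 7712
Band 4: 11400 * 0.954 = 10876
Band 5: 4700 * 0.96 = 4512
Band 6: 10050 * 0.935 = 9397
Band 7: 4800 * 0.96 = 4608
Net migration: Band 2 − 290 → 9600
Giving 2672 / 9600 / 7712 / 10876 / 4512 / 9397 / 4608.
Period 2.
Births: 10876 * 0.284 = 3089  |  4512 * 0.133 = 600 → total 3689
Band 2: 2672 * 0.951 = 2541
Band 3: 9600 * 0.964 = 9254
Band 4: 7712 * 0.954 = 7357
Band 5: 10876 * 0.96 = 10441
Band 6: 4512 * 0.935 = 4219
Band 7: 9397 * 0.96 = 9021
Net migration: Band 2 − 290 → 2251
Giving 3689 / 2251 / 9254 / 7357 / 10441 / 4219 / 9021.
Period 3.
Births: 7357 * 0.284 = 2089  |  10441 * 0.133 = 1389 → total 3478
Band 2: 3689 * 0.951 = 3508
Band 3: 2251 * 0.964 = 2170
Band 4: 9254 * 0.954 = 8828
Band 5: 7357 * 0.96 = 7063
Band 6: 10441 * 0.935 = 9762
Band 7: 4219 * 0.96 = 4050
Net migration: Band 2 − 290 → 3218
Giving 3478 / 3218 / 2170 / 8828 / 7063 / 9762 / 4050.
Period 4.
Births: 8828 * 0.284 = 2507  |  7063 * 0.133 = 939 → total 3446
Band 2: 3478 * 0.951 = 3308
Band 3: 3218 * 0.964 = 3102
Band 4: 2170 * 0.954 = 2070
Band 5: 8828 * 0.96 = 8475
Band 6: 7063 * 0.935 = 6604
Band 7: 9762 * 0.96 = 9372
Net migration: Band 2 − 290 → 3018
Giving 3446 / 3018 / 3102 / 2070 / 8475 / 6604 / 9372.

3102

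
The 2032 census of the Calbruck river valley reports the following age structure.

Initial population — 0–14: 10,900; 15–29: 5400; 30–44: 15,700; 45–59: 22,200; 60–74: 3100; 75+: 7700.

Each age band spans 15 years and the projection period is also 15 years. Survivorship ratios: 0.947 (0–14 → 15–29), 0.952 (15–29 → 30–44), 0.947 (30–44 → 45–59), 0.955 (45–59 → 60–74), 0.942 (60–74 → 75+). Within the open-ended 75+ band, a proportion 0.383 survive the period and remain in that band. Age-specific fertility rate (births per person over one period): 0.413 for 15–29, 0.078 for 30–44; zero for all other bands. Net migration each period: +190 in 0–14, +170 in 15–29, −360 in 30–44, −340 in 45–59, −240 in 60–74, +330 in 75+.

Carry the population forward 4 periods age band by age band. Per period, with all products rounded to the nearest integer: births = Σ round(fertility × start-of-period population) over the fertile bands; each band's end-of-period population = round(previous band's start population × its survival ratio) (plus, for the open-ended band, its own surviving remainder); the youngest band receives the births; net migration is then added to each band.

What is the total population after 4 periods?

32047

Period 1.
Births: 5400 × 0.413 = 2230 ; 15700 × 0.078 = 1225 → total 3455
15–29: 10900 × 0.947 = 10322
30–44: 5400 × 0.952 = 5141
45–59: 15700 × 0.947 = 14868
60–74: 22200 × 0.955 = 21201
75+: 3100 × 0.942 + 7700 × 0.383 = 2920 + 2949 = 5869
Net migration: 0–14 + 190 → 3645; 15–29 + 170 → 10492; 30–44 − 360 → 4781; 45–59 − 340 → 14528; 60–74 − 240 → 20961; 75+ + 330 → 6199
Giving 3645 / 10492 / 4781 / 14528 / 20961 / 6199.
Period 2.
Births: 10492 × 0.413 = 4333 ; 4781 × 0.078 = 373 → total 4706
15–29: 3645 × 0.947 = 3452
30–44: 10492 × 0.952 = 9988
45–59: 4781 × 0.947 = 4528
60–74: 14528 × 0.955 = 13874
75+: 20961 × 0.942 + 6199 × 0.383 = 19745 + 2374 = 22119
Net migration: 0–14 + 190 → 4896; 15–29 + 170 → 3622; 30–44 − 360 → 9628; 45–59 − 340 → 4188; 60–74 − 240 → 13634; 75+ + 330 → 22449
Giving 4896 / 3622 / 9628 / 4188 / 13634 / 22449.
Period 3.
Births: 3622 × 0.413 = 1496 ; 9628 × 0.078 = 751 → total 2247
15–29: 4896 × 0.947 = 4637
30–44: 3622 × 0.952 = 3448
45–59: 9628 × 0.947 = 9118
60–74: 4188 × 0.955 = 4000
75+: 13634 × 0.942 + 22449 × 0.383 = 12843 + 8598 = 21441
Net migration: 0–14 + 190 → 2437; 15–29 + 170 → 4807; 30–44 − 360 → 3088; 45–59 − 340 → 8778; 60–74 − 240 → 3760; 75+ + 330 → 21771
Giving 2437 / 4807 / 3088 / 8778 / 3760 / 21771.
Period 4.
Births: 4807 × 0.413 = 1985 ; 3088 × 0.078 = 241 → total 2226
15–29: 2437 × 0.947 = 2308
30–44: 4807 × 0.952 = 4576
45–59: 3088 × 0.947 = 2924
60–74: 8778 × 0.955 = 8383
75+: 3760 × 0.942 + 21771 × 0.383 = 3542 + 8338 = 11880
Net migration: 0–14 + 190 → 2416; 15–29 + 170 → 2478; 30–44 − 360 → 4216; 45–59 − 340 → 2584; 60–74 − 240 → 8143; 75+ + 330 → 12210
Giving 2416 / 2478 / 4216 / 2584 / 8143 / 12210.
Total after period 4: 2416 + 2478 + 4216 + 2584 + 8143 + 12210 = 32047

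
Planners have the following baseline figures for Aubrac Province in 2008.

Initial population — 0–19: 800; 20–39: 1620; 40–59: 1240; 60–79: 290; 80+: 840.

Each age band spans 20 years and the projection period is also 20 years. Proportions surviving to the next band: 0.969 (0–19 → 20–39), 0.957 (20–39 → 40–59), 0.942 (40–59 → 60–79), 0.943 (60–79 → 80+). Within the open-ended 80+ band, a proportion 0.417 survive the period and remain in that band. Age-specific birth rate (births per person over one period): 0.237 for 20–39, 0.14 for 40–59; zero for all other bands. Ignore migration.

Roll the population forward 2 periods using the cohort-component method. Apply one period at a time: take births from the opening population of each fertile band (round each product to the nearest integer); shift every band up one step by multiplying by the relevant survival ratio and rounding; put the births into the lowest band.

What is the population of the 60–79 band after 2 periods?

1460

[period 1]
Births: 1620 × 0.237 = 384, 1240 × 0.14 = 174 → 558
20–39: 800 × 0.969 = 775
40–59: 1620 × 0.957 = 1550
60–79: 1240 × 0.942 = 1168
80+: 290 × 0.943 + 840 × 0.417 = 273 + 350 = 623
End of period: [558, 775, 1550, 1168, 623]
[period 2]
Births: 775 × 0.237 = 184, 1550 × 0.14 = 217 → 401
20–39: 558 × 0.969 = 541
40–59: 775 × 0.957 = 742
60–79: 1550 × 0.942 = 1460
80+: 1168 × 0.943 + 623 × 0.417 = 1101 + 260 = 1361
End of period: [401, 541, 742, 1460, 1361]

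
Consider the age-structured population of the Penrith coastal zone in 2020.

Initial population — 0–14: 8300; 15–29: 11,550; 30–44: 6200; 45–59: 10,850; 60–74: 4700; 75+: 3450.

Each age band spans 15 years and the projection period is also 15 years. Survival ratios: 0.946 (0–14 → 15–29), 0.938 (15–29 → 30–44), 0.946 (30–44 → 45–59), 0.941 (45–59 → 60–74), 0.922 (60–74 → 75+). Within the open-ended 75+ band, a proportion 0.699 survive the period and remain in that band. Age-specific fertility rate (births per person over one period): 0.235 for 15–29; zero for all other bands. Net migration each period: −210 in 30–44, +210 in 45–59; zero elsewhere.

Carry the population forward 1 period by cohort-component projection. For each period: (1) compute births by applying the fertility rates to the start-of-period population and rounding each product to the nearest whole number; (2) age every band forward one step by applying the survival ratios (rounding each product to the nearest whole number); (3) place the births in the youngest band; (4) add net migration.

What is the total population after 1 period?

44220

— Period 1 —
Births: 11550 * 0.235 = 2714
15–29: 8300 * 0.946 = 7852
30–44: 11550 * 0.938 = 10834
45–59: 6200 * 0.946 = 5865
60–74: 10850 * 0.941 = 10210
75+: 4700 * 0.922 + 3450 * 0.699 = 4333 + 2412 = 6745
Net migration: 30–44 − 210 → 10624; 45–59 + 210 → 6075
Population now: 0–14=2714, 15–29=7852, 30–44=10624, 45–59=6075, 60–74=10210, 75+=6745
Total after period 1: 2714 + 7852 + 10624 + 6075 + 10210 + 6745 = 44220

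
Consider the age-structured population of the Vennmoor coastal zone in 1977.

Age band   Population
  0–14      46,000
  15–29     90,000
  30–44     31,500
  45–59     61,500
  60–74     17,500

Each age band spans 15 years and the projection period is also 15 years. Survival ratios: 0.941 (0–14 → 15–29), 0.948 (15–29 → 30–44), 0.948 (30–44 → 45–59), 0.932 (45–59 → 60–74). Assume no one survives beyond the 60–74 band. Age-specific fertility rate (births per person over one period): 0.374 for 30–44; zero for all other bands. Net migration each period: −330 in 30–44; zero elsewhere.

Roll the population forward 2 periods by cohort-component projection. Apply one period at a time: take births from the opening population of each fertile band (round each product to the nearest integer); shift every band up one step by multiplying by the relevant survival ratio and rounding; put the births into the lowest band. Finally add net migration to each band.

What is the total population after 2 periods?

191979

Period 1:
Births: 31500 × 0.374 = 11781
15–29: 46000 × 0.941 = 43286
30–44: 90000 × 0.948 = 85320
45–59: 31500 × 0.948 = 29862
60–74: 61500 × 0.932 = 57318
Net migration: 30–44 − 330 → 84990
Giving 11781 / 43286 / 84990 / 29862 / 57318.
Period 2:
Births: 84990 × 0.374 = 31786
15–29: 11781 × 0.941 = 11086
30–44: 43286 × 0.948 = 41035
45–59: 84990 × 0.948 = 80571
60–74: 29862 × 0.932 = 27831
Net migration: 30–44 − 330 → 40705
Giving 31786 / 11086 / 40705 / 80571 / 27831.
Total after period 2: 31786 + 11086 + 40705 + 80571 + 27831 = 191979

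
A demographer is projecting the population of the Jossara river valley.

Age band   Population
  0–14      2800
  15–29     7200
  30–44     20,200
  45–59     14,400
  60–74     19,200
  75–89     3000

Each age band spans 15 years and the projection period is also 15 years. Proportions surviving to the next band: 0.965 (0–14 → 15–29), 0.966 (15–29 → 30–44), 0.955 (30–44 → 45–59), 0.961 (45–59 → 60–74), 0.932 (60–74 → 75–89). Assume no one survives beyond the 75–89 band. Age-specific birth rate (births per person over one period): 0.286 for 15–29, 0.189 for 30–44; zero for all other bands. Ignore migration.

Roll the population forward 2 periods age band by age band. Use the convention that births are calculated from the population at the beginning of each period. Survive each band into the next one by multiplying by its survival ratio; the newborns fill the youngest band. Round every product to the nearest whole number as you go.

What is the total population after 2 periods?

Period 1:
Births: 7200 * 0.286 = 2059  |  20200 * 0.189 = 3818 → total 5877
15–29: 2800 * 0.965 = 2702
30–44: 7200 * 0.966 = 6955
45–59: 20200 * 0.955 = 19291
60–74: 14400 * 0.961 = 13838
75–89: 19200 * 0.932 = 17894
End of period: [5877, 2702, 6955, 19291, 13838, 17894]
Period 2:
Births: 2702 * 0.286 = 773  |  6955 * 0.189 = 1314 → total 2087
15–29: 5877 * 0.965 = 5671
30–44: 2702 * 0.966 = 2610
45–59: 6955 * 0.955 = 6642
60–74: 19291 * 0.961 = 18539
75–89: 13838 * 0.932 = 12897
End of period: [2087, 5671, 2610, 6642, 18539, 12897]
Total after period 2: 2087 + 5671 + 2610 + 6642 + 18539 + 12897 = 48446

48446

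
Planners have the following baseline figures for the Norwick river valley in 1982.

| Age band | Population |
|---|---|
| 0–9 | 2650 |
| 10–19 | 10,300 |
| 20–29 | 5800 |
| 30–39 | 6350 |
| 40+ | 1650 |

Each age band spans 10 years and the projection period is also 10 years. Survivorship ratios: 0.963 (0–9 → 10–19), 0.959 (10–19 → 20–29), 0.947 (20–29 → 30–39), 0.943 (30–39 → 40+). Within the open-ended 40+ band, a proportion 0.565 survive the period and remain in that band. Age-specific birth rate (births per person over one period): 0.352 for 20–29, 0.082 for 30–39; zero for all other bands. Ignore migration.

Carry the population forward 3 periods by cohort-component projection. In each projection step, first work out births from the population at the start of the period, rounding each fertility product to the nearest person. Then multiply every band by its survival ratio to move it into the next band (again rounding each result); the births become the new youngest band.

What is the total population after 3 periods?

24051

— Period 1 —
Births: 5800 × 0.352 = 2042 ; 6350 × 0.082 = 521 ⇒ total 2563
10–19: 2650 × 0.963 = 2552
20–29: 10300 × 0.959 = 9878
30–39: 5800 × 0.947 = 5493
40+: 6350 × 0.943 + 1650 × 0.565 = 5988 + 932 = 6920
Giving 2563 / 2552 / 9878 / 5493 / 6920.
— Period 2 —
Births: 9878 × 0.352 = 3477 ; 5493 × 0.082 = 450 ⇒ total 3927
10–19: 2563 × 0.963 = 2468
20–29: 2552 × 0.959 = 2447
30–39: 9878 × 0.947 = 9354
40+: 5493 × 0.943 + 6920 × 0.565 = 5180 + 3910 = 9090
Giving 3927 / 2468 / 2447 / 9354 / 9090.
— Period 3 —
Births: 2447 × 0.352 = 861 ; 9354 × 0.082 = 767 ⇒ total 1628
10–19: 3927 × 0.963 = 3782
20–29: 2468 × 0.959 = 2367
30–39: 2447 × 0.947 = 2317
40+: 9354 × 0.943 + 9090 × 0.565 = 8821 + 5136 = 13957
Giving 1628 / 3782 / 2367 / 2317 / 13957.
Total after period 3: 1628 + 3782 + 2367 + 2317 + 13957 = 24051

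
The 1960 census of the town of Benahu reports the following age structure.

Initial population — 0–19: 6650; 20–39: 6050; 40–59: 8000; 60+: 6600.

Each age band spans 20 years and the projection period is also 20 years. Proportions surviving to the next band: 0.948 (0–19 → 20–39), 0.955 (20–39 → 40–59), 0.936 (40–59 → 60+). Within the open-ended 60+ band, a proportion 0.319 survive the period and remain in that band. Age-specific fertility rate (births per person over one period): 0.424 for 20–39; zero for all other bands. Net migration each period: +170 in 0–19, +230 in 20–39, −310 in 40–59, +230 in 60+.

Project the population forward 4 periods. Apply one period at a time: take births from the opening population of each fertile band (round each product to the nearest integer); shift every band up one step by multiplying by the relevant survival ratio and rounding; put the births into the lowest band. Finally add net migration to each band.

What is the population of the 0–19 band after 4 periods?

Period 1.
Births: 6050 × 0.424 = 2565
20–39: 6650 × 0.948 = 6304
40–59: 6050 × 0.955 = 5778
60+: 8000 × 0.936 + 6600 × 0.319 = 7488 + 2105 = 9593
Net migration: 0–19 + 170 → 2735; 20–39 + 230 → 6534; 40–59 − 310 → 5468; 60+ + 230 → 9823
Giving 2735 / 6534 / 5468 / 9823.
Period 2.
Births: 6534 × 0.424 = 2770
20–39: 2735 × 0.948 = 2593
40–59: 6534 × 0.955 = 6240
60+: 5468 × 0.936 + 9823 × 0.319 = 5118 + 3134 = 8252
Net migration: 0–19 + 170 → 2940; 20–39 + 230 → 2823; 40–59 − 310 → 5930; 60+ + 230 → 8482
Giving 2940 / 2823 / 5930 / 8482.
Period 3.
Births: 2823 × 0.424 = 1197
20–39: 2940 × 0.948 = 2787
40–59: 2823 × 0.955 = 2696
60+: 5930 × 0.936 + 8482 × 0.319 = 5550 + 2706 = 8256
Net migration: 0–19 + 170 → 1367; 20–39 + 230 → 3017; 40–59 − 310 → 2386; 60+ + 230 → 8486
Giving 1367 / 3017 / 2386 / 8486.
Period 4.
Births: 3017 × 0.424 = 1279
20–39: 1367 × 0.948 = 1296
40–59: 3017 × 0.955 = 2881
60+: 2386 × 0.936 + 8486 × 0.319 = 2233 + 2707 = 4940
Net migration: 0–19 + 170 → 1449; 20–39 + 230 → 1526; 40–59 − 310 → 2571; 60+ + 230 → 5170
Giving 1449 / 1526 / 2571 / 5170.

1449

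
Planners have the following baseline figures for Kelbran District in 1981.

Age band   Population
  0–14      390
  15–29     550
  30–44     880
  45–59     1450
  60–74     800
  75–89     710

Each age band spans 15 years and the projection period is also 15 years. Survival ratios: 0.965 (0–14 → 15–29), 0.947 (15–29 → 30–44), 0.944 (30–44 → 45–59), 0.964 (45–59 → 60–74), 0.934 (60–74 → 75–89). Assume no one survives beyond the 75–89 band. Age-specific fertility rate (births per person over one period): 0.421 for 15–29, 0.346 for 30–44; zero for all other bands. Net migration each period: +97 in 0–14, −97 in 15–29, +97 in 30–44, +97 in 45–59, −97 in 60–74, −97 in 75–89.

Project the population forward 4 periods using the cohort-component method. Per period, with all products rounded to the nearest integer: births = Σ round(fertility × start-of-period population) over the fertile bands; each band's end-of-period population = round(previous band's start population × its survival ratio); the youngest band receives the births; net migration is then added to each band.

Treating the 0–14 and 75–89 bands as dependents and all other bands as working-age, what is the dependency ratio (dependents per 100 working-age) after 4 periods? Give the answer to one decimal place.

50.6

Period 1:
Births: 550 × 0.421 = 232  |  880 × 0.346 = 304 → total 536
15–29: 390 × 0.965 = 376
30–44: 550 × 0.947 = 521
45–59: 880 × 0.944 = 831
60–74: 1450 × 0.964 = 1398
75–89: 800 × 0.934 = 747
Net migration: 0–14 + 97 → 633; 15–29 − 97 → 279; 30–44 + 97 → 618; 45–59 + 97 → 928; 60–74 − 97 → 1301; 75–89 − 97 → 650
→ [633, 279, 618, 928, 1301, 650]
Period 2:
Births: 279 × 0.421 = 117  |  618 × 0.346 = 214 → total 331
15–29: 633 × 0.965 = 611
30–44: 279 × 0.947 = 264
45–59: 618 × 0.944 = 583
60–74: 928 × 0.964 = 895
75–89: 1301 × 0.934 = 1215
Net migration: 0–14 + 97 → 428; 15–29 − 97 → 514; 30–44 + 97 → 361; 45–59 + 97 → 680; 60–74 − 97 → 798; 75–89 − 97 → 1118
→ [428, 514, 361, 680, 798, 1118]
Period 3:
Births: 514 × 0.421 = 216  |  361 × 0.346 = 125 → total 341
15–29: 428 × 0.965 = 413
30–44: 514 × 0.947 = 487
45–59: 361 × 0.944 = 341
60–74: 680 × 0.964 = 656
75–89: 798 × 0.934 = 745
Net migration: 0–14 + 97 → 438; 15–29 − 97 → 316; 30–44 + 97 → 584; 45–59 + 97 → 438; 60–74 − 97 → 559; 75–89 − 97 → 648
→ [438, 316, 584, 438, 559, 648]
Period 4:
Births: 316 × 0.421 = 133  |  584 × 0.346 = 202 → total 335
15–29: 438 × 0.965 = 423
30–44: 316 × 0.947 = 299
45–59: 584 × 0.944 = 551
60–74: 438 × 0.964 = 422
75–89: 559 × 0.934 = 522
Net migration: 0–14 + 97 → 432; 15–29 − 97 → 326; 30–44 + 97 → 396; 45–59 + 97 → 648; 60–74 − 97 → 325; 75–89 − 97 → 425
→ [432, 326, 396, 648, 325, 425]
Dependents (band 0–14 + band 75–89) = 432 + 425 = 857; working-age = 1695; ratio = 857/1695 × 100 = 50.6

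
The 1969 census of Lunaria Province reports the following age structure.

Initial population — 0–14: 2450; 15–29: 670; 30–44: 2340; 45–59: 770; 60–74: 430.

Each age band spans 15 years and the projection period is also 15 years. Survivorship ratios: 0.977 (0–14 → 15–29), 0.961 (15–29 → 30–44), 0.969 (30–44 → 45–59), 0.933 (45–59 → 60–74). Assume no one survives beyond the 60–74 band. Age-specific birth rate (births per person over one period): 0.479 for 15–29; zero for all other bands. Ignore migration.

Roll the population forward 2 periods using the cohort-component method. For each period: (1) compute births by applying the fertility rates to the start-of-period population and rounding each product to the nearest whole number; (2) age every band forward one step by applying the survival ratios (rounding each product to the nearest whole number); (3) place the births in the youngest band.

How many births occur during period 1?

321

(Groups numbered youngest = 1 to oldest = 5.)
Period 1:
Births: 670 × 0.479 = 321
Group 2: 2450 × 0.977 = 2394
Group 3: 670 × 0.961 = 644
Group 4: 2340 × 0.969 = 2267
Group 5: 770 × 0.933 = 718
Population now: 0–14=321, 15–29=2394, 30–44=644, 45–59=2267, 60–74=718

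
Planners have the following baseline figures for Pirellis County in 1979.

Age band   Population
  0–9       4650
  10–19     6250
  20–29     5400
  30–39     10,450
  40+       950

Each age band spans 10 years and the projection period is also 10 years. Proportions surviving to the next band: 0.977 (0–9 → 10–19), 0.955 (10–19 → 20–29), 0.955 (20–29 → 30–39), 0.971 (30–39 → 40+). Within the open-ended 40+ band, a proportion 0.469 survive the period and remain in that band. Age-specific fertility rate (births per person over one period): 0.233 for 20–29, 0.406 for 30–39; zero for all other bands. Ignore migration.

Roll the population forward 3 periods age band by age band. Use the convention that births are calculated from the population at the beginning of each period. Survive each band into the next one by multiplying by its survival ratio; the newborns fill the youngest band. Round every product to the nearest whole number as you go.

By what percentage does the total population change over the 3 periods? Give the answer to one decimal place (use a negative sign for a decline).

— Period 1 —
Births: 5400 × 0.233 = 1258, 10450 × 0.406 = 4243 → total 5501
10–19: 4650 × 0.977 = 4543
20–29: 6250 × 0.955 = 5969
30–39: 5400 × 0.955 = 5157
40+: 10450 × 0.971 + 950 × 0.469 = 10147 + 446 = 10593
Giving 5501 / 4543 / 5969 / 5157 / 10593.
— Period 2 —
Births: 5969 × 0.233 = 1391, 5157 × 0.406 = 2094 → total 3485
10–19: 5501 × 0.977 = 5374
20–29: 4543 × 0.955 = 4339
30–39: 5969 × 0.955 = 5700
40+: 5157 × 0.971 + 10593 × 0.469 = 5007 + 4968 = 9975
Giving 3485 / 5374 / 4339 / 5700 / 9975.
— Period 3 —
Births: 4339 × 0.233 = 1011, 5700 × 0.406 = 2314 → total 3325
10–19: 3485 × 0.977 = 3405
20–29: 5374 × 0.955 = 5132
30–39: 4339 × 0.955 = 4144
40+: 5700 × 0.971 + 9975 × 0.469 = 5535 + 4678 = 10213
Giving 3325 / 3405 / 5132 / 4144 / 10213.
Total: 27700 → 26219; change = -1481; percentage change = -5.3%

-5.3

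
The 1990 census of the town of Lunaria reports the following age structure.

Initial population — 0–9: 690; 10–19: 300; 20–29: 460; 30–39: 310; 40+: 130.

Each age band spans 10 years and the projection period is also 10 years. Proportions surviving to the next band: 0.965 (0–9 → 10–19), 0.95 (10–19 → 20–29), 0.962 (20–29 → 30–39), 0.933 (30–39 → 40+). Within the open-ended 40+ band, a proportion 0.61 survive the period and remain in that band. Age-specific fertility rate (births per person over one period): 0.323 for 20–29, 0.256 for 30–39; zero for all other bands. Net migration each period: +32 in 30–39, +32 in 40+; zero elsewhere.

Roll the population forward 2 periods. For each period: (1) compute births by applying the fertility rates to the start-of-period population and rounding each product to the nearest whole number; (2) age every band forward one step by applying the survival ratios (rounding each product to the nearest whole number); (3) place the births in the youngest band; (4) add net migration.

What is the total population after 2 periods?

Numbering the bands 1..5 from youngest to oldest:
— Period 1 —
Births: 460 × 0.323 = 149  |  310 × 0.256 = 79 ⇒ total 228
Band 2: 690 × 0.965 = 666
Band 3: 300 × 0.95 = 285
Band 4: 460 × 0.962 = 443
Band 5: 310 × 0.933 + 130 × 0.61 = 289 + 79 = 368
Net migration: Band 4 + 32 → 475; Band 5 + 32 → 400
End of period: [228, 666, 285, 475, 400]
— Period 2 —
Births: 285 × 0.323 = 92  |  475 × 0.256 = 122 ⇒ total 214
Band 2: 228 × 0.965 = 220
Band 3: 666 × 0.95 = 633
Band 4: 285 × 0.962 = 274
Band 5: 475 × 0.933 + 400 × 0.61 = 443 + 244 = 687
Net migration: Band 4 + 32 → 306; Band 5 + 32 → 719
End of period: [214, 220, 633, 306, 719]
Total after period 2: 214 + 220 + 633 + 306 + 719 = 2092

2092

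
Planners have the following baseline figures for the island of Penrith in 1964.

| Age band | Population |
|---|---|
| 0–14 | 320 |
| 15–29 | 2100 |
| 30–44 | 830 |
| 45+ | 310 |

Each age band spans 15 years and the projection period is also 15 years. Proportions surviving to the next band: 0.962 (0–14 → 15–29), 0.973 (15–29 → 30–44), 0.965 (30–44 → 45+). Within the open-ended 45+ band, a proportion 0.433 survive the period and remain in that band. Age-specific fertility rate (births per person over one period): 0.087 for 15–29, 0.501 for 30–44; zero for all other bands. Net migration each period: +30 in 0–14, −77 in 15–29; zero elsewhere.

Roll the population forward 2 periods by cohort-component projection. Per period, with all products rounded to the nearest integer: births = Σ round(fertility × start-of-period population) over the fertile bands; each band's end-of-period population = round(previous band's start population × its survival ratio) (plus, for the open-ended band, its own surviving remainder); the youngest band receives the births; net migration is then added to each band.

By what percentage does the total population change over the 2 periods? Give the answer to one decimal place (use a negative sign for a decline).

After projecting period 1:
Births: 2100 × 0.087 = 183, 830 × 0.501 = 416 → total 599
15–29: 320 × 0.962 = 308
30–44: 2100 × 0.973 = 2043
45+: 830 × 0.965 + 310 × 0.433 = 801 + 134 = 935
Net migration: 0–14 + 30 → 629; 15–29 − 77 → 231
End of period: [629, 231, 2043, 935]
After projecting period 2:
Births: 231 × 0.087 = 20, 2043 × 0.501 = 1024 → total 1044
15–29: 629 × 0.962 = 605
30–44: 231 × 0.973 = 225
45+: 2043 × 0.965 + 935 × 0.433 = 1971 + 405 = 2376
Net migration: 0–14 + 30 → 1074; 15–29 − 77 → 528
End of period: [1074, 528, 225, 2376]
Total: 3560 → 4203; change = 643; percentage change = 18.1%

18.1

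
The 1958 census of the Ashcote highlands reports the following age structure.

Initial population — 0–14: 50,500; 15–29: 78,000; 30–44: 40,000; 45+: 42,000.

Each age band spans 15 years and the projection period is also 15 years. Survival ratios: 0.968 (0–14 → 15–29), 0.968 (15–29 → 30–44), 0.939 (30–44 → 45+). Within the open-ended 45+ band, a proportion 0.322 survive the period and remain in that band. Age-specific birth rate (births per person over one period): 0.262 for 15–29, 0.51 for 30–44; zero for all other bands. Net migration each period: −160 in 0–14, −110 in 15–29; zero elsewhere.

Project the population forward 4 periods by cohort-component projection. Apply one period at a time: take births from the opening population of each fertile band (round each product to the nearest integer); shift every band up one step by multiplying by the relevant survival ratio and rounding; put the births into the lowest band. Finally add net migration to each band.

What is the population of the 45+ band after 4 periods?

59022

Period 1:
Births: 78000 * 0.262 = 20436 ; 40000 * 0.51 = 20400 → total 40836
15–29: 50500 * 0.968 = 48884
30–44: 78000 * 0.968 = 75504
45+: 40000 * 0.939 + 42000 * 0.322 = 37560 + 13524 = 51084
Net migration: 0–14 − 160 → 40676; 15–29 − 110 → 48774
→ [40676, 48774, 75504, 51084]
Period 2:
Births: 48774 * 0.262 = 12779 ; 75504 * 0.51 = 38507 → total 51286
15–29: 40676 * 0.968 = 39374
30–44: 48774 * 0.968 = 47213
45+: 75504 * 0.939 + 51084 * 0.322 = 70898 + 16449 = 87347
Net migration: 0–14 − 160 → 51126; 15–29 − 110 → 39264
→ [51126, 39264, 47213, 87347]
Period 3:
Births: 39264 * 0.262 = 10287 ; 47213 * 0.51 = 24079 → total 34366
15–29: 51126 * 0.968 = 49490
30–44: 39264 * 0.968 = 38008
45+: 47213 * 0.939 + 87347 * 0.322 = 44333 + 28126 = 72459
Net migration: 0–14 − 160 → 34206; 15–29 − 110 → 49380
→ [34206, 49380, 38008, 72459]
Period 4:
Births: 49380 * 0.262 = 12938 ; 38008 * 0.51 = 19384 → total 32322
15–29: 34206 * 0.968 = 33111
30–44: 49380 * 0.968 = 47800
45+: 38008 * 0.939 + 72459 * 0.322 = 35690 + 23332 = 59022
Net migration: 0–14 − 160 → 32162; 15–29 − 110 → 33001
→ [32162, 33001, 47800, 59022]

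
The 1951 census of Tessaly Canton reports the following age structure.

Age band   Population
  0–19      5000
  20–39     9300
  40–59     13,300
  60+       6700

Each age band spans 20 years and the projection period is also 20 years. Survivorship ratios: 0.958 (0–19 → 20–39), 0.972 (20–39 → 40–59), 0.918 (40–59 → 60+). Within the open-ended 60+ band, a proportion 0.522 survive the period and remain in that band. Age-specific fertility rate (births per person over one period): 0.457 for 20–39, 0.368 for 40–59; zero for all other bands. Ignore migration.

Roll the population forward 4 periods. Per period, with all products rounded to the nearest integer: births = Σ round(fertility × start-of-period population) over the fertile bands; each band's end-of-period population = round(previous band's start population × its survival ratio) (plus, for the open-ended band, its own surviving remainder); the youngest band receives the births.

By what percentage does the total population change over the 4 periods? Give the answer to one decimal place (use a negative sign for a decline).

Period 1.
Births: 9300 * 0.457 = 4250  |  13300 * 0.368 = 4894 — total 9144
20–39: 5000 * 0.958 = 4790
40–59: 9300 * 0.972 = 9040
60+: 13300 * 0.918 + 6700 * 0.522 = 12209 + 3497 = 15706
End of period: [9144, 4790, 9040, 15706]
Period 2.
Births: 4790 * 0.457 = 2189  |  9040 * 0.368 = 3327 — total 5516
20–39: 9144 * 0.958 = 8760
40–59: 4790 * 0.972 = 4656
60+: 9040 * 0.918 + 15706 * 0.522 = 8299 + 8199 = 16498
End of period: [5516, 8760, 4656, 16498]
Period 3.
Births: 8760 * 0.457 = 4003  |  4656 * 0.368 = 1713 — total 5716
20–39: 5516 * 0.958 = 5284
40–59: 8760 * 0.972 = 8515
60+: 4656 * 0.918 + 16498 * 0.522 = 4274 + 8612 = 12886
End of period: [5716, 5284, 8515, 12886]
Period 4.
Births: 5284 * 0.457 = 2415  |  8515 * 0.368 = 3134 — total 5549
20–39: 5716 * 0.958 = 5476
40–59: 5284 * 0.972 = 5136
60+: 8515 * 0.918 + 12886 * 0.522 = 7817 + 6726 = 14543
End of period: [5549, 5476, 5136, 14543]
Total: 34300 → 30704; change = -3596; percentage change = -10.5%

-10.5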